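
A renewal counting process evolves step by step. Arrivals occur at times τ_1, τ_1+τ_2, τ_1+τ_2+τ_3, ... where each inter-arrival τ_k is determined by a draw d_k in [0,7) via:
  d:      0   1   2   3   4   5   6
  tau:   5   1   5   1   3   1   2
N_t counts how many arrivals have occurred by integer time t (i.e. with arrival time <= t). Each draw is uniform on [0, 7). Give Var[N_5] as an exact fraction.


298611582/282475249

Inter-arrival values over d=0..6: [5, 1, 5, 1, 3, 1, 2]
Each d has probability 1/7, so the pmf of τ is: f(1) = 3/7, f(2) = 1/7, f(3) = 1/7, f(5) = 2/7
Let p_n(j) = P(N_n = j), with p_0 = [1]. Condition on τ_1: p_n(0) = P(τ > n), and for j >= 1, p_n(j) = Σ_{k<=n} f(k)·p_{n−k}(j−1)
p_1 = [4/7, 3/7]  (j = 0..1)
p_2 = [3/7, 19/49, 9/49]  (j = 0..2)
p_3 = [2/7, 20/49, 78/343, 27/343]  (j = 0..3)
p_4 = [2/7, 13/49, 100/343, 297/2401, 81/2401]  (j = 0..4)
p_5 = [0, 25/49, 78/343, 9/49, 1080/16807, 243/16807]  (j = 0..5)
E[N_5] = Σ j·p_5(j) = 31015/16807;  E[N_5²] = Σ j²·p_5(j) = 75001/16807
Var[N_5] = 75001/16807 − (31015/16807)² = 298611582/282475249


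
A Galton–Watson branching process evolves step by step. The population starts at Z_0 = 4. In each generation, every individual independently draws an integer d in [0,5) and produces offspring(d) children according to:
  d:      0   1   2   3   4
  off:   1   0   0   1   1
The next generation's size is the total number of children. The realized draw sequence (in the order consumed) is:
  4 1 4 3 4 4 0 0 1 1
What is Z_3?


1

gen 0: Z_0=4, draws=[4, 1, 4, 3], offspring=[1, 0, 1, 1], Z_1=3
gen 1: Z_1=3, draws=[4, 4, 0], offspring=[1, 1, 1], Z_2=3
gen 2: Z_2=3, draws=[0, 1, 1], offspring=[1, 0, 0], Z_3=1


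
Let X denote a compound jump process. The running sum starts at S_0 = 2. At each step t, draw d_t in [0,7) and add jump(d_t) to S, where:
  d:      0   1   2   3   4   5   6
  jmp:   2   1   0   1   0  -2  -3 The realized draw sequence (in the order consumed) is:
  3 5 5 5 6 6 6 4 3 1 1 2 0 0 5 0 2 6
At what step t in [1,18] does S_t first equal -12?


7

t=0: S=2, d=3, jump=1, S_1=3
t=1: S=3, d=5, jump=-2, S_2=1
t=2: S=1, d=5, jump=-2, S_3=-1
t=3: S=-1, d=5, jump=-2, S_4=-3
t=4: S=-3, d=6, jump=-3, S_5=-6
t=5: S=-6, d=6, jump=-3, S_6=-9
t=6: S=-9, d=6, jump=-3, S_7=-12
t=7: S=-12, d=4, jump=0, S_8=-12
t=8: S=-12, d=3, jump=1, S_9=-11
t=9: S=-11, d=1, jump=1, S_10=-10
t=10: S=-10, d=1, jump=1, S_11=-9
t=11: S=-9, d=2, jump=0, S_12=-9
t=12: S=-9, d=0, jump=2, S_13=-7
t=13: S=-7, d=0, jump=2, S_14=-5
t=14: S=-5, d=5, jump=-2, S_15=-7
t=15: S=-7, d=0, jump=2, S_16=-5
t=16: S=-5, d=2, jump=0, S_17=-5
t=17: S=-5, d=6, jump=-3, S_18=-8


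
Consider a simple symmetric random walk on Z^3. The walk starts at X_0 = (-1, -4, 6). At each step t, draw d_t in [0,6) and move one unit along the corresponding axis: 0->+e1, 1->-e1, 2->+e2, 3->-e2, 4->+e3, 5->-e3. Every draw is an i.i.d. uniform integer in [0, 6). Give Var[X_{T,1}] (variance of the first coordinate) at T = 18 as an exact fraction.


Outcome values over d=0..5: [1, -1, 0, 0, 0, 0]
Σy = 0, Σy² = 2, M = 6
μ = 0/6 = 0,  σ² = 2/6 − (0)² = 1/3
Independent increments: Var[X_18] = 18·σ² = 18·(1/3) = 6

6


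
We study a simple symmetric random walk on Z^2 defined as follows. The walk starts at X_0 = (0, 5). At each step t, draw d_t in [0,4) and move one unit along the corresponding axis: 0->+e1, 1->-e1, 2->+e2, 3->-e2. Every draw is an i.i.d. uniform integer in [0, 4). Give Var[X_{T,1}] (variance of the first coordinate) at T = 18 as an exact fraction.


9

Outcome values over d=0..3: [1, -1, 0, 0]
Σy = 0, Σy² = 2, M = 4
μ = 0/4 = 0,  σ² = 2/4 − (0)² = 1/2
Independent increments: Var[X_18] = 18·σ² = 18·(1/2) = 9


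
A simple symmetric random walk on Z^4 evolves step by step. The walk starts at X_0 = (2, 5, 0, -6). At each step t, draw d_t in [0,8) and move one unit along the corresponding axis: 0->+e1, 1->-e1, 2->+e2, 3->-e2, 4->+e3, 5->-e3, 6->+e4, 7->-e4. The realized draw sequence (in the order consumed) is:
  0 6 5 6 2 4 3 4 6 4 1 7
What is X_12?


(2, 5, 2, -4)

t=0: X=(2, 5, 0, -6), d=0 → +e1, X_1=(3, 5, 0, -6)
t=1: X=(3, 5, 0, -6), d=6 → +e4, X_2=(3, 5, 0, -5)
t=2: X=(3, 5, 0, -5), d=5 → -e3, X_3=(3, 5, -1, -5)
t=3: X=(3, 5, -1, -5), d=6 → +e4, X_4=(3, 5, -1, -4)
t=4: X=(3, 5, -1, -4), d=2 → +e2, X_5=(3, 6, -1, -4)
t=5: X=(3, 6, -1, -4), d=4 → +e3, X_6=(3, 6, 0, -4)
t=6: X=(3, 6, 0, -4), d=3 → -e2, X_7=(3, 5, 0, -4)
t=7: X=(3, 5, 0, -4), d=4 → +e3, X_8=(3, 5, 1, -4)
t=8: X=(3, 5, 1, -4), d=6 → +e4, X_9=(3, 5, 1, -3)
t=9: X=(3, 5, 1, -3), d=4 → +e3, X_10=(3, 5, 2, -3)
t=10: X=(3, 5, 2, -3), d=1 → -e1, X_11=(2, 5, 2, -3)
t=11: X=(2, 5, 2, -3), d=7 → -e4, X_12=(2, 5, 2, -4)


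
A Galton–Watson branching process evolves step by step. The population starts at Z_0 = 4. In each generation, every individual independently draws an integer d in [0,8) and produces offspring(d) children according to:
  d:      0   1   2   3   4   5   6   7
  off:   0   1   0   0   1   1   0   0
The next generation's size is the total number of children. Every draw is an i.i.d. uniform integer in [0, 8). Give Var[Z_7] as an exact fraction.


4581688455/1099511627776

Outcome values over d=0..7: [0, 1, 0, 0, 1, 1, 0, 0]
Σy = 3, Σy² = 3, M = 8
μ = 3/8 = 3/8,  σ² = 3/8 − (3/8)² = 15/64
V_0 = 0, E_0 = 4
V_1 = 15/64·E_0 + (3/8)²·V_0 = 15/16;  E_1 = 3/2
V_2 = 15/64·E_1 + (3/8)²·V_1 = 495/1024;  E_2 = 9/16
V_3 = 15/64·E_2 + (3/8)²·V_2 = 13095/65536;  E_3 = 27/128
V_4 = 15/64·E_3 + (3/8)²·V_3 = 325215/4194304;  E_4 = 81/1024
V_5 = 15/64·E_4 + (3/8)²·V_4 = 7903575/268435456;  E_5 = 243/8192
V_6 = 15/64·E_5 + (3/8)²·V_5 = 190571535/17179869184;  E_6 = 729/65536
V_7 = 15/64·E_6 + (3/8)²·V_6 = 4581688455/1099511627776;  E_7 = 2187/524288


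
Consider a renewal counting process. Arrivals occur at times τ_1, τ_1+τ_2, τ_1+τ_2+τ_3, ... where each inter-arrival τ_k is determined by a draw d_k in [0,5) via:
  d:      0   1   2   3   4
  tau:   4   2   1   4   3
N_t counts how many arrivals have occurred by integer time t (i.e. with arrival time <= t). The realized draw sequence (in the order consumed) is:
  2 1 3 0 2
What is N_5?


draw d_1=2: τ_1=1, arrival time A_1=1
draw d_2=1: τ_2=2, arrival time A_2=3
draw d_3=3: τ_3=4, arrival time A_3=7
draw d_4=0: τ_4=4, arrival time A_4=11
draw d_5=2: τ_5=1, arrival time A_5=12
N_t over t=0..5: 0:0 1:1 2:1 3:2 4:2 5:2

2


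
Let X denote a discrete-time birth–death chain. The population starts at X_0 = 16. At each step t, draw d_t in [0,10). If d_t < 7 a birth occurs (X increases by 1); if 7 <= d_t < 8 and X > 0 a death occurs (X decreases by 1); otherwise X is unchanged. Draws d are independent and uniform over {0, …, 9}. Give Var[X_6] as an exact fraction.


66/25

X can drop by at most 1 per step and X_0 = 16 > T = 6, so X_t >= 16 − t >= 10 > 0 for every t <= 6: the floor at 0 (the 'and X > 0' condition) never binds. Hence X_6 = X_0 + Σ_{t<6} Y_t with i.i.d. increments Y_t = y(d_t) ∈ {+1, −1, 0}.
Outcome values over d=0..9: [1, 1, 1, 1, 1, 1, 1, -1, 0, 0]
Σy = 6, Σy² = 8, M = 10
μ = 6/10 = 3/5,  σ² = 8/10 − (3/5)² = 11/25
Independent increments: Var[X_6] = 6·σ² = 6·(11/25) = 66/25


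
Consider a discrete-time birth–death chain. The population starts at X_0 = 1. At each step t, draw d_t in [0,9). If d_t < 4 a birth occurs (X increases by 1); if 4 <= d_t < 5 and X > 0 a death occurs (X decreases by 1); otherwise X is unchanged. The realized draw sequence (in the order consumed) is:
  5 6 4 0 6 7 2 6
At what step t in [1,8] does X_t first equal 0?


3

t=0: X=1, d=5 → hold, X_1=1
t=1: X=1, d=6 → hold, X_2=1
t=2: X=1, d=4 → death, X_3=0
t=3: X=0, d=0 → birth, X_4=1
t=4: X=1, d=6 → hold, X_5=1
t=5: X=1, d=7 → hold, X_6=1
t=6: X=1, d=2 → birth, X_7=2
t=7: X=2, d=6 → hold, X_8=2


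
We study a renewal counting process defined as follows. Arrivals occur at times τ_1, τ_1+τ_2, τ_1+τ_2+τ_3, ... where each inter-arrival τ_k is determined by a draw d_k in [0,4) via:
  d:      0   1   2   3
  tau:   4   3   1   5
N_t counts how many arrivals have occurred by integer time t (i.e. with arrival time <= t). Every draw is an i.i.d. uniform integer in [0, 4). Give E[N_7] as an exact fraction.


30629/16384

Inter-arrival values over d=0..3: [4, 3, 1, 5]
Each d has probability 1/4, so the pmf of τ is: f(1) = 1/4, f(3) = 1/4, f(4) = 1/4, f(5) = 1/4
Renewal equation for m(n) = E[N_n]: condition on τ_1 = k (if k <= n, one arrival plus a fresh copy on the remaining n−k steps): m(n) = F(n) + Σ_{k<=n} f(k)·m(n−k), where F(n) = P(τ <= n) and m(0) = 0
m(1) = F(1) = 1/4
m(2) = F(2) + f(1)·m(1) = 1/4 + 1/4·1/4 = 5/16
m(3) = F(3) + f(1)·m(2) = 1/2 + 1/4·5/16 = 37/64
m(4) = F(4) + f(1)·m(3) + f(3)·m(1) = 3/4 + 1/4·37/64 + 1/4·1/4 = 245/256
m(5) = F(5) + f(1)·m(4) + f(3)·m(2) + f(4)·m(1) = 1 + 1/4·245/256 + 1/4·5/16 + 1/4·1/4 = 1413/1024
m(6) = F(6) + f(1)·m(5) + f(3)·m(3) + f(4)·m(2) + f(5)·m(1) = 1 + 1/4·1413/1024 + 1/4·37/64 + 1/4·5/16 + 1/4·1/4 = 6677/4096
m(7) = F(7) + f(1)·m(6) + f(3)·m(4) + f(4)·m(3) + f(5)·m(2) = 1 + 1/4·6677/4096 + 1/4·245/256 + 1/4·37/64 + 1/4·5/16 = 30629/16384
E[N_7] = m(7) = 30629/16384


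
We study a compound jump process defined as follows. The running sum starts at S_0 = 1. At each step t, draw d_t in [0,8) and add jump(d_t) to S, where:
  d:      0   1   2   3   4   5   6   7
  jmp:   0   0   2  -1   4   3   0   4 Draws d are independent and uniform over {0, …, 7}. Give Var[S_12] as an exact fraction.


42

Outcome values over d=0..7: [0, 0, 2, -1, 4, 3, 0, 4]
Σy = 12, Σy² = 46, M = 8
μ = 12/8 = 3/2,  σ² = 46/8 − (3/2)² = 7/2
Independent increments: Var[S_12] = 12·σ² = 12·(7/2) = 42


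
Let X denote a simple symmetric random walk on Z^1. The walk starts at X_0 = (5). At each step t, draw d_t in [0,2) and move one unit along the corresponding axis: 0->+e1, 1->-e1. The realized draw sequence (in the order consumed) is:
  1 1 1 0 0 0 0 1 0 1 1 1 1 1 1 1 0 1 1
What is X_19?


t=0: X=(5), d=1 → -e1, X_1=(4)
t=1: X=(4), d=1 → -e1, X_2=(3)
t=2: X=(3), d=1 → -e1, X_3=(2)
t=3: X=(2), d=0 → +e1, X_4=(3)
t=4: X=(3), d=0 → +e1, X_5=(4)
t=5: X=(4), d=0 → +e1, X_6=(5)
t=6: X=(5), d=0 → +e1, X_7=(6)
t=7: X=(6), d=1 → -e1, X_8=(5)
t=8: X=(5), d=0 → +e1, X_9=(6)
t=9: X=(6), d=1 → -e1, X_10=(5)
t=10: X=(5), d=1 → -e1, X_11=(4)
t=11: X=(4), d=1 → -e1, X_12=(3)
t=12: X=(3), d=1 → -e1, X_13=(2)
t=13: X=(2), d=1 → -e1, X_14=(1)
t=14: X=(1), d=1 → -e1, X_15=(0)
t=15: X=(0), d=1 → -e1, X_16=(-1)
t=16: X=(-1), d=0 → +e1, X_17=(0)
t=17: X=(0), d=1 → -e1, X_18=(-1)
t=18: X=(-1), d=1 → -e1, X_19=(-2)

(-2)


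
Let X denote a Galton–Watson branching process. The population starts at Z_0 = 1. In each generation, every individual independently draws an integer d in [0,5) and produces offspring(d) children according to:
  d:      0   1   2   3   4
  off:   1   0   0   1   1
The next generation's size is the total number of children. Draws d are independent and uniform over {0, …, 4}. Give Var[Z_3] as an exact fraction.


2646/15625

Outcome values over d=0..4: [1, 0, 0, 1, 1]
Σy = 3, Σy² = 3, M = 5
μ = 3/5 = 3/5,  σ² = 3/5 − (3/5)² = 6/25
V_0 = 0, E_0 = 1
V_1 = 6/25·E_0 + (3/5)²·V_0 = 6/25;  E_1 = 3/5
V_2 = 6/25·E_1 + (3/5)²·V_1 = 144/625;  E_2 = 9/25
V_3 = 6/25·E_2 + (3/5)²·V_2 = 2646/15625;  E_3 = 27/125


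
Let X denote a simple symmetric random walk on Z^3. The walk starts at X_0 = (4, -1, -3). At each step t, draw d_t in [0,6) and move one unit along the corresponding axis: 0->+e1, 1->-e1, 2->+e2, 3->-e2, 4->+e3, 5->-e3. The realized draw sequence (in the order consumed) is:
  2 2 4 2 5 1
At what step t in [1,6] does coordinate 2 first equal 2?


t=0: X=(4, -1, -3), d=2 → +e2, X_1=(4, 0, -3)
t=1: X=(4, 0, -3), d=2 → +e2, X_2=(4, 1, -3)
t=2: X=(4, 1, -3), d=4 → +e3, X_3=(4, 1, -2)
t=3: X=(4, 1, -2), d=2 → +e2, X_4=(4, 2, -2)
t=4: X=(4, 2, -2), d=5 → -e3, X_5=(4, 2, -3)
t=5: X=(4, 2, -3), d=1 → -e1, X_6=(3, 2, -3)

4


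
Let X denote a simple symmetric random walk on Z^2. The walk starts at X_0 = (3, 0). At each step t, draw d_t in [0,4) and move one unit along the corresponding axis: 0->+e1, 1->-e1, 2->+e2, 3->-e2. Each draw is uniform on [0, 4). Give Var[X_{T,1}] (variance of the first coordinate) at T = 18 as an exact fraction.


Outcome values over d=0..3: [1, -1, 0, 0]
Σy = 0, Σy² = 2, M = 4
μ = 0/4 = 0,  σ² = 2/4 − (0)² = 1/2
Independent increments: Var[X_18] = 18·σ² = 18·(1/2) = 9

9


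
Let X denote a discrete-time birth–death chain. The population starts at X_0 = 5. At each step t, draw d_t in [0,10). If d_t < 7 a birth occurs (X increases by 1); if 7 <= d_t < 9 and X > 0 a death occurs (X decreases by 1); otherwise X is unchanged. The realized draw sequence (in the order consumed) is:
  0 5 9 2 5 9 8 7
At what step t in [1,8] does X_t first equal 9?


t=0: X=5, d=0 → birth, X_1=6
t=1: X=6, d=5 → birth, X_2=7
t=2: X=7, d=9 → hold, X_3=7
t=3: X=7, d=2 → birth, X_4=8
t=4: X=8, d=5 → birth, X_5=9
t=5: X=9, d=9 → hold, X_6=9
t=6: X=9, d=8 → death, X_7=8
t=7: X=8, d=7 → death, X_8=7

5


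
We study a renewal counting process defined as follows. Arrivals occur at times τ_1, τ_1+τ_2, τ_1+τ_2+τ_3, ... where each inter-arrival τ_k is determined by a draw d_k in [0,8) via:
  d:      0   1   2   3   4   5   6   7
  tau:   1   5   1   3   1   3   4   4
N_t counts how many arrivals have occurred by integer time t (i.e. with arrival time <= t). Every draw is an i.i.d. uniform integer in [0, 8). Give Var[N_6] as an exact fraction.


Inter-arrival values over d=0..7: [1, 5, 1, 3, 1, 3, 4, 4]
Each d has probability 1/8, so the pmf of τ is: f(1) = 3/8, f(3) = 1/4, f(4) = 1/4, f(5) = 1/8
Let p_n(j) = P(N_n = j), with p_0 = [1]. Condition on τ_1: p_n(0) = P(τ > n), and for j >= 1, p_n(j) = Σ_{k<=n} f(k)·p_{n−k}(j−1)
p_1 = [5/8, 3/8]  (j = 0..1)
p_2 = [5/8, 15/64, 9/64]  (j = 0..2)
p_3 = [3/8, 31/64, 45/512, 27/512]  (j = 0..3)
p_4 = [1/8, 35/64, 141/512, 135/4096, 81/4096]  (j = 0..4)
p_5 = [0, 31/64, 183/512, 567/4096, 405/32768, 243/32768]  (j = 0..5)
p_6 = [0, 21/64, 209/512, 783/4096, 2133/32768, 1215/262144, 729/262144]  (j = 0..6)
E[N_6] = Σ j·p_6(j) = 529073/262144;  E[N_6²] = Σ j²·p_6(j) = 1294699/262144
Var[N_6] = 1294699/262144 − (529073/262144)² = 59479335327/68719476736

59479335327/68719476736


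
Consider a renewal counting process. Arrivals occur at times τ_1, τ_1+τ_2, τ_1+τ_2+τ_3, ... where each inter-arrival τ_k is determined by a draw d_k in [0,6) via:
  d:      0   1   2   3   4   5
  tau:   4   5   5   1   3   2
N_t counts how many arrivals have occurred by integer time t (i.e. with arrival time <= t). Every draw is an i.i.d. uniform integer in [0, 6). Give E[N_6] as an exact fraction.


73585/46656

Inter-arrival values over d=0..5: [4, 5, 5, 1, 3, 2]
Each d has probability 1/6, so the pmf of τ is: f(1) = 1/6, f(2) = 1/6, f(3) = 1/6, f(4) = 1/6, f(5) = 1/3
Renewal equation for m(n) = E[N_n]: condition on τ_1 = k (if k <= n, one arrival plus a fresh copy on the remaining n−k steps): m(n) = F(n) + Σ_{k<=n} f(k)·m(n−k), where F(n) = P(τ <= n) and m(0) = 0
m(1) = F(1) = 1/6
m(2) = F(2) + f(1)·m(1) = 1/3 + 1/6·1/6 = 13/36
m(3) = F(3) + f(1)·m(2) + f(2)·m(1) = 1/2 + 1/6·13/36 + 1/6·1/6 = 127/216
m(4) = F(4) + f(1)·m(3) + f(2)·m(2) + f(3)·m(1) = 2/3 + 1/6·127/216 + 1/6·13/36 + 1/6·1/6 = 1105/1296
m(5) = F(5) + f(1)·m(4) + f(2)·m(3) + f(3)·m(2) + f(4)·m(1) = 1 + 1/6·1105/1296 + 1/6·127/216 + 1/6·13/36 + 1/6·1/6 = 10327/7776
m(6) = F(6) + f(1)·m(5) + f(2)·m(4) + f(3)·m(3) + f(4)·m(2) + f(5)·m(1) = 1 + 1/6·10327/7776 + 1/6·1105/1296 + 1/6·127/216 + 1/6·13/36 + 1/3·1/6 = 73585/46656
E[N_6] = m(6) = 73585/46656


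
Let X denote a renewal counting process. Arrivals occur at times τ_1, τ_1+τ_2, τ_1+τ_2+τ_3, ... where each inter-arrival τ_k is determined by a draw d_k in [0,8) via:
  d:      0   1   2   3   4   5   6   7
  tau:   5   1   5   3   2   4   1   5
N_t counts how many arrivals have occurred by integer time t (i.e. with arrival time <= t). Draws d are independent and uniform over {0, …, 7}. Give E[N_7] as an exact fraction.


31897/16384

Inter-arrival values over d=0..7: [5, 1, 5, 3, 2, 4, 1, 5]
Each d has probability 1/8, so the pmf of τ is: f(1) = 1/4, f(2) = 1/8, f(3) = 1/8, f(4) = 1/8, f(5) = 3/8
Renewal equation for m(n) = E[N_n]: condition on τ_1 = k (if k <= n, one arrival plus a fresh copy on the remaining n−k steps): m(n) = F(n) + Σ_{k<=n} f(k)·m(n−k), where F(n) = P(τ <= n) and m(0) = 0
m(1) = F(1) = 1/4
m(2) = F(2) + f(1)·m(1) = 3/8 + 1/4·1/4 = 7/16
m(3) = F(3) + f(1)·m(2) + f(2)·m(1) = 1/2 + 1/4·7/16 + 1/8·1/4 = 41/64
m(4) = F(4) + f(1)·m(3) + f(2)·m(2) + f(3)·m(1) = 5/8 + 1/4·41/64 + 1/8·7/16 + 1/8·1/4 = 223/256
m(5) = F(5) + f(1)·m(4) + f(2)·m(3) + f(3)·m(2) + f(4)·m(1) = 1 + 1/4·223/256 + 1/8·41/64 + 1/8·7/16 + 1/8·1/4 = 1417/1024
m(6) = F(6) + f(1)·m(5) + f(2)·m(4) + f(3)·m(3) + f(4)·m(2) + f(5)·m(1) = 1 + 1/4·1417/1024 + 1/8·223/256 + 1/8·41/64 + 1/8·7/16 + 3/8·1/4 = 6895/4096
m(7) = F(7) + f(1)·m(6) + f(2)·m(5) + f(3)·m(4) + f(4)·m(3) + f(5)·m(2) = 1 + 1/4·6895/4096 + 1/8·1417/1024 + 1/8·223/256 + 1/8·41/64 + 3/8·7/16 = 31897/16384
E[N_7] = m(7) = 31897/16384


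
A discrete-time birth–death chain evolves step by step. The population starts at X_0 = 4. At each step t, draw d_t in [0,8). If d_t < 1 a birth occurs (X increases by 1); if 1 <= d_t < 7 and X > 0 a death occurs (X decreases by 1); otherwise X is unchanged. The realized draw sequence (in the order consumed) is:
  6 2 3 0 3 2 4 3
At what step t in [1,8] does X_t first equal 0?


6

t=0: X=4, d=6 → death, X_1=3
t=1: X=3, d=2 → death, X_2=2
t=2: X=2, d=3 → death, X_3=1
t=3: X=1, d=0 → birth, X_4=2
t=4: X=2, d=3 → death, X_5=1
t=5: X=1, d=2 → death, X_6=0
t=6: X=0, d=4 → hold, X_7=0
t=7: X=0, d=3 → hold, X_8=0


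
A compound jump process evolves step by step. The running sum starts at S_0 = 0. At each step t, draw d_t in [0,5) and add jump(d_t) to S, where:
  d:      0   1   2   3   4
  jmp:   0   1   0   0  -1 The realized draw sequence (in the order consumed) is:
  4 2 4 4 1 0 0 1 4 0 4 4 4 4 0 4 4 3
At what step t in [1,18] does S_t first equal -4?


t=0: S=0, d=4, jump=-1, S_1=-1
t=1: S=-1, d=2, jump=0, S_2=-1
t=2: S=-1, d=4, jump=-1, S_3=-2
t=3: S=-2, d=4, jump=-1, S_4=-3
t=4: S=-3, d=1, jump=1, S_5=-2
t=5: S=-2, d=0, jump=0, S_6=-2
t=6: S=-2, d=0, jump=0, S_7=-2
t=7: S=-2, d=1, jump=1, S_8=-1
t=8: S=-1, d=4, jump=-1, S_9=-2
t=9: S=-2, d=0, jump=0, S_10=-2
t=10: S=-2, d=4, jump=-1, S_11=-3
t=11: S=-3, d=4, jump=-1, S_12=-4
t=12: S=-4, d=4, jump=-1, S_13=-5
t=13: S=-5, d=4, jump=-1, S_14=-6
t=14: S=-6, d=0, jump=0, S_15=-6
t=15: S=-6, d=4, jump=-1, S_16=-7
t=16: S=-7, d=4, jump=-1, S_17=-8
t=17: S=-8, d=3, jump=0, S_18=-8

12


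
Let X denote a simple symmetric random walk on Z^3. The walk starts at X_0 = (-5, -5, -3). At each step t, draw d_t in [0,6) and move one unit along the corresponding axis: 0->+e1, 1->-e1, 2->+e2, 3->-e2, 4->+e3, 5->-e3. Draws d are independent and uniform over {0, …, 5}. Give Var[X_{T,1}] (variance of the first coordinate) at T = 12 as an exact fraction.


Outcome values over d=0..5: [1, -1, 0, 0, 0, 0]
Σy = 0, Σy² = 2, M = 6
μ = 0/6 = 0,  σ² = 2/6 − (0)² = 1/3
Independent increments: Var[X_12] = 12·σ² = 12·(1/3) = 4

4


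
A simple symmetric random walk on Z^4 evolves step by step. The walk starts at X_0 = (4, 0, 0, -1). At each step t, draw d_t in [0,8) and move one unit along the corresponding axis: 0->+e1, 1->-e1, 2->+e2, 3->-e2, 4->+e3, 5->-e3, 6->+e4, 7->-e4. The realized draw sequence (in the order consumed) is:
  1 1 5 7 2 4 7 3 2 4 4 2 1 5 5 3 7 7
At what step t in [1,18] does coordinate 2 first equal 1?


t=0: X=(4, 0, 0, -1), d=1 → -e1, X_1=(3, 0, 0, -1)
t=1: X=(3, 0, 0, -1), d=1 → -e1, X_2=(2, 0, 0, -1)
t=2: X=(2, 0, 0, -1), d=5 → -e3, X_3=(2, 0, -1, -1)
t=3: X=(2, 0, -1, -1), d=7 → -e4, X_4=(2, 0, -1, -2)
t=4: X=(2, 0, -1, -2), d=2 → +e2, X_5=(2, 1, -1, -2)
t=5: X=(2, 1, -1, -2), d=4 → +e3, X_6=(2, 1, 0, -2)
t=6: X=(2, 1, 0, -2), d=7 → -e4, X_7=(2, 1, 0, -3)
t=7: X=(2, 1, 0, -3), d=3 → -e2, X_8=(2, 0, 0, -3)
t=8: X=(2, 0, 0, -3), d=2 → +e2, X_9=(2, 1, 0, -3)
t=9: X=(2, 1, 0, -3), d=4 → +e3, X_10=(2, 1, 1, -3)
t=10: X=(2, 1, 1, -3), d=4 → +e3, X_11=(2, 1, 2, -3)
t=11: X=(2, 1, 2, -3), d=2 → +e2, X_12=(2, 2, 2, -3)
t=12: X=(2, 2, 2, -3), d=1 → -e1, X_13=(1, 2, 2, -3)
t=13: X=(1, 2, 2, -3), d=5 → -e3, X_14=(1, 2, 1, -3)
t=14: X=(1, 2, 1, -3), d=5 → -e3, X_15=(1, 2, 0, -3)
t=15: X=(1, 2, 0, -3), d=3 → -e2, X_16=(1, 1, 0, -3)
t=16: X=(1, 1, 0, -3), d=7 → -e4, X_17=(1, 1, 0, -4)
t=17: X=(1, 1, 0, -4), d=7 → -e4, X_18=(1, 1, 0, -5)

5


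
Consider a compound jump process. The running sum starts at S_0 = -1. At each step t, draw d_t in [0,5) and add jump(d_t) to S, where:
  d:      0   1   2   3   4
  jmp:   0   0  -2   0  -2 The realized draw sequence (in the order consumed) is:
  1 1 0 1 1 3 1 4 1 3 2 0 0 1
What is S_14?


-5

t=0: S=-1, d=1, jump=0, S_1=-1
t=1: S=-1, d=1, jump=0, S_2=-1
t=2: S=-1, d=0, jump=0, S_3=-1
t=3: S=-1, d=1, jump=0, S_4=-1
t=4: S=-1, d=1, jump=0, S_5=-1
t=5: S=-1, d=3, jump=0, S_6=-1
t=6: S=-1, d=1, jump=0, S_7=-1
t=7: S=-1, d=4, jump=-2, S_8=-3
t=8: S=-3, d=1, jump=0, S_9=-3
t=9: S=-3, d=3, jump=0, S_10=-3
t=10: S=-3, d=2, jump=-2, S_11=-5
t=11: S=-5, d=0, jump=0, S_12=-5
t=12: S=-5, d=0, jump=0, S_13=-5
t=13: S=-5, d=1, jump=0, S_14=-5


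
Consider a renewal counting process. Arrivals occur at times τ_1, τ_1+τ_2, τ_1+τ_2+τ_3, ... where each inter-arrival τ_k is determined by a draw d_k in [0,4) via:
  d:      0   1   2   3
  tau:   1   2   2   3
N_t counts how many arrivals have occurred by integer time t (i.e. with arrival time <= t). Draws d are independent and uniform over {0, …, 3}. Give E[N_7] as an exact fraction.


54261/16384

Inter-arrival values over d=0..3: [1, 2, 2, 3]
Each d has probability 1/4, so the pmf of τ is: f(1) = 1/4, f(2) = 1/2, f(3) = 1/4
Renewal equation for m(n) = E[N_n]: condition on τ_1 = k (if k <= n, one arrival plus a fresh copy on the remaining n−k steps): m(n) = F(n) + Σ_{k<=n} f(k)·m(n−k), where F(n) = P(τ <= n) and m(0) = 0
m(1) = F(1) = 1/4
m(2) = F(2) + f(1)·m(1) = 3/4 + 1/4·1/4 = 13/16
m(3) = F(3) + f(1)·m(2) + f(2)·m(1) = 1 + 1/4·13/16 + 1/2·1/4 = 85/64
m(4) = F(4) + f(1)·m(3) + f(2)·m(2) + f(3)·m(1) = 1 + 1/4·85/64 + 1/2·13/16 + 1/4·1/4 = 461/256
m(5) = F(5) + f(1)·m(4) + f(2)·m(3) + f(3)·m(2) = 1 + 1/4·461/256 + 1/2·85/64 + 1/4·13/16 = 2373/1024
m(6) = F(6) + f(1)·m(5) + f(2)·m(4) + f(3)·m(3) = 1 + 1/4·2373/1024 + 1/2·461/256 + 1/4·85/64 = 11517/4096
m(7) = F(7) + f(1)·m(6) + f(2)·m(5) + f(3)·m(4) = 1 + 1/4·11517/4096 + 1/2·2373/1024 + 1/4·461/256 = 54261/16384
E[N_7] = m(7) = 54261/16384


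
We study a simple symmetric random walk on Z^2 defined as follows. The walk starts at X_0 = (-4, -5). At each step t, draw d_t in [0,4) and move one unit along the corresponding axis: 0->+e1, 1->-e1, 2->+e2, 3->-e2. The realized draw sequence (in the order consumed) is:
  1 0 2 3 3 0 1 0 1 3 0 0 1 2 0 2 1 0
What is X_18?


t=0: X=(-4, -5), d=1 → -e1, X_1=(-5, -5)
t=1: X=(-5, -5), d=0 → +e1, X_2=(-4, -5)
t=2: X=(-4, -5), d=2 → +e2, X_3=(-4, -4)
t=3: X=(-4, -4), d=3 → -e2, X_4=(-4, -5)
t=4: X=(-4, -5), d=3 → -e2, X_5=(-4, -6)
t=5: X=(-4, -6), d=0 → +e1, X_6=(-3, -6)
t=6: X=(-3, -6), d=1 → -e1, X_7=(-4, -6)
t=7: X=(-4, -6), d=0 → +e1, X_8=(-3, -6)
t=8: X=(-3, -6), d=1 → -e1, X_9=(-4, -6)
t=9: X=(-4, -6), d=3 → -e2, X_10=(-4, -7)
t=10: X=(-4, -7), d=0 → +e1, X_11=(-3, -7)
t=11: X=(-3, -7), d=0 → +e1, X_12=(-2, -7)
t=12: X=(-2, -7), d=1 → -e1, X_13=(-3, -7)
t=13: X=(-3, -7), d=2 → +e2, X_14=(-3, -6)
t=14: X=(-3, -6), d=0 → +e1, X_15=(-2, -6)
t=15: X=(-2, -6), d=2 → +e2, X_16=(-2, -5)
t=16: X=(-2, -5), d=1 → -e1, X_17=(-3, -5)
t=17: X=(-3, -5), d=0 → +e1, X_18=(-2, -5)

(-2, -5)


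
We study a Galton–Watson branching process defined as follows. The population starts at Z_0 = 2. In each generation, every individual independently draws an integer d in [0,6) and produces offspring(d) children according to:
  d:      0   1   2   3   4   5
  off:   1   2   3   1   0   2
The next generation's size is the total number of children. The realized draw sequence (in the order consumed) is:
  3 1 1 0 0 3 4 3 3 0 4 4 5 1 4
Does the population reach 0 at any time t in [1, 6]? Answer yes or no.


gen 0: Z_0=2, draws=[3, 1], offspring=[1, 2], Z_1=3
gen 1: Z_1=3, draws=[1, 0, 0], offspring=[2, 1, 1], Z_2=4
gen 2: Z_2=4, draws=[3, 4, 3, 3], offspring=[1, 0, 1, 1], Z_3=3
gen 3: Z_3=3, draws=[0, 4, 4], offspring=[1, 0, 0], Z_4=1
gen 4: Z_4=1, draws=[5], offspring=[2], Z_5=2
gen 5: Z_5=2, draws=[1, 4], offspring=[2, 0], Z_6=2

no


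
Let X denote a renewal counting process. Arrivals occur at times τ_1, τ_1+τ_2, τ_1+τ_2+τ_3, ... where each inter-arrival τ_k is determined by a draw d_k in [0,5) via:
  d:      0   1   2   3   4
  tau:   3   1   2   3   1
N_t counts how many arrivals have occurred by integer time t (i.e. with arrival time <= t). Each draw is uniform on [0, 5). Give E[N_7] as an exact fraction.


262083/78125

Inter-arrival values over d=0..4: [3, 1, 2, 3, 1]
Each d has probability 1/5, so the pmf of τ is: f(1) = 2/5, f(2) = 1/5, f(3) = 2/5
Renewal equation for m(n) = E[N_n]: condition on τ_1 = k (if k <= n, one arrival plus a fresh copy on the remaining n−k steps): m(n) = F(n) + Σ_{k<=n} f(k)·m(n−k), where F(n) = P(τ <= n) and m(0) = 0
m(1) = F(1) = 2/5
m(2) = F(2) + f(1)·m(1) = 3/5 + 2/5·2/5 = 19/25
m(3) = F(3) + f(1)·m(2) + f(2)·m(1) = 1 + 2/5·19/25 + 1/5·2/5 = 173/125
m(4) = F(4) + f(1)·m(3) + f(2)·m(2) + f(3)·m(1) = 1 + 2/5·173/125 + 1/5·19/25 + 2/5·2/5 = 1166/625
m(5) = F(5) + f(1)·m(4) + f(2)·m(3) + f(3)·m(2) = 1 + 2/5·1166/625 + 1/5·173/125 + 2/5·19/25 = 7272/3125
m(6) = F(6) + f(1)·m(5) + f(2)·m(4) + f(3)·m(3) = 1 + 2/5·7272/3125 + 1/5·1166/625 + 2/5·173/125 = 44649/15625
m(7) = F(7) + f(1)·m(6) + f(2)·m(5) + f(3)·m(4) = 1 + 2/5·44649/15625 + 1/5·7272/3125 + 2/5·1166/625 = 262083/78125
E[N_7] = m(7) = 262083/78125


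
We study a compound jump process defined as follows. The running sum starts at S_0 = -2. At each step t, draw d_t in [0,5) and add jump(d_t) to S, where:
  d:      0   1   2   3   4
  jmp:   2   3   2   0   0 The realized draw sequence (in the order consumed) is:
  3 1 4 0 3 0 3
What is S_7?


5

t=0: S=-2, d=3, jump=0, S_1=-2
t=1: S=-2, d=1, jump=3, S_2=1
t=2: S=1, d=4, jump=0, S_3=1
t=3: S=1, d=0, jump=2, S_4=3
t=4: S=3, d=3, jump=0, S_5=3
t=5: S=3, d=0, jump=2, S_6=5
t=6: S=5, d=3, jump=0, S_7=5


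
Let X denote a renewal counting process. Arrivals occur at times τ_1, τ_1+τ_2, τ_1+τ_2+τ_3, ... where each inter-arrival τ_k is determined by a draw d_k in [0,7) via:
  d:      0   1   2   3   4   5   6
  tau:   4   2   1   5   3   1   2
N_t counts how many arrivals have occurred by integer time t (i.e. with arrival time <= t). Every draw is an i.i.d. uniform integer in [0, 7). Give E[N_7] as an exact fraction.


Inter-arrival values over d=0..6: [4, 2, 1, 5, 3, 1, 2]
Each d has probability 1/7, so the pmf of τ is: f(1) = 2/7, f(2) = 2/7, f(3) = 1/7, f(4) = 1/7, f(5) = 1/7
Renewal equation for m(n) = E[N_n]: condition on τ_1 = k (if k <= n, one arrival plus a fresh copy on the remaining n−k steps): m(n) = F(n) + Σ_{k<=n} f(k)·m(n−k), where F(n) = P(τ <= n) and m(0) = 0
m(1) = F(1) = 2/7
m(2) = F(2) + f(1)·m(1) = 4/7 + 2/7·2/7 = 32/49
m(3) = F(3) + f(1)·m(2) + f(2)·m(1) = 5/7 + 2/7·32/49 + 2/7·2/7 = 337/343
m(4) = F(4) + f(1)·m(3) + f(2)·m(2) + f(3)·m(1) = 6/7 + 2/7·337/343 + 2/7·32/49 + 1/7·2/7 = 3278/2401
m(5) = F(5) + f(1)·m(4) + f(2)·m(3) + f(3)·m(2) + f(4)·m(1) = 1 + 2/7·3278/2401 + 2/7·337/343 + 1/7·32/49 + 1/7·2/7 = 30335/16807
m(6) = F(6) + f(1)·m(5) + f(2)·m(4) + f(3)·m(3) + f(4)·m(2) + f(5)·m(1) = 1 + 2/7·30335/16807 + 2/7·3278/2401 + 1/7·337/343 + 1/7·32/49 + 1/7·2/7 = 256502/117649
m(7) = F(7) + f(1)·m(6) + f(2)·m(5) + f(3)·m(4) + f(4)·m(3) + f(5)·m(2) = 1 + 2/7·256502/117649 + 2/7·30335/16807 + 1/7·3278/2401 + 1/7·337/343 + 1/7·32/49 = 2114282/823543
E[N_7] = m(7) = 2114282/823543

2114282/823543


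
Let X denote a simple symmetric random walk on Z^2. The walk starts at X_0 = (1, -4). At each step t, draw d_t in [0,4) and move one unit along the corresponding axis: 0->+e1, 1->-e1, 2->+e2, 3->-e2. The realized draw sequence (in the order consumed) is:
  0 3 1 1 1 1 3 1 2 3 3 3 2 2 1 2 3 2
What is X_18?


t=0: X=(1, -4), d=0 → +e1, X_1=(2, -4)
t=1: X=(2, -4), d=3 → -e2, X_2=(2, -5)
t=2: X=(2, -5), d=1 → -e1, X_3=(1, -5)
t=3: X=(1, -5), d=1 → -e1, X_4=(0, -5)
t=4: X=(0, -5), d=1 → -e1, X_5=(-1, -5)
t=5: X=(-1, -5), d=1 → -e1, X_6=(-2, -5)
t=6: X=(-2, -5), d=3 → -e2, X_7=(-2, -6)
t=7: X=(-2, -6), d=1 → -e1, X_8=(-3, -6)
t=8: X=(-3, -6), d=2 → +e2, X_9=(-3, -5)
t=9: X=(-3, -5), d=3 → -e2, X_10=(-3, -6)
t=10: X=(-3, -6), d=3 → -e2, X_11=(-3, -7)
t=11: X=(-3, -7), d=3 → -e2, X_12=(-3, -8)
t=12: X=(-3, -8), d=2 → +e2, X_13=(-3, -7)
t=13: X=(-3, -7), d=2 → +e2, X_14=(-3, -6)
t=14: X=(-3, -6), d=1 → -e1, X_15=(-4, -6)
t=15: X=(-4, -6), d=2 → +e2, X_16=(-4, -5)
t=16: X=(-4, -5), d=3 → -e2, X_17=(-4, -6)
t=17: X=(-4, -6), d=2 → +e2, X_18=(-4, -5)

(-4, -5)


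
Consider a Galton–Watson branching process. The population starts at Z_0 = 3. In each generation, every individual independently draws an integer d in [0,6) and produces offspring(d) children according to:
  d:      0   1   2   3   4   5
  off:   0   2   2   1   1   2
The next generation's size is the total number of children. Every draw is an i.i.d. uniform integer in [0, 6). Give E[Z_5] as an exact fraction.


Outcome values over d=0..5: [0, 2, 2, 1, 1, 2]
Σy = 8, Σy² = 14, M = 6
μ = 8/6 = 4/3,  σ² = 14/6 − (4/3)² = 5/9
E[Z_0] = 3
E[Z_1] = 4/3·E[Z_0] = 4
E[Z_2] = 4/3·E[Z_1] = 16/3
E[Z_3] = 4/3·E[Z_2] = 64/9
E[Z_4] = 4/3·E[Z_3] = 256/27
E[Z_5] = 4/3·E[Z_4] = 1024/81

1024/81


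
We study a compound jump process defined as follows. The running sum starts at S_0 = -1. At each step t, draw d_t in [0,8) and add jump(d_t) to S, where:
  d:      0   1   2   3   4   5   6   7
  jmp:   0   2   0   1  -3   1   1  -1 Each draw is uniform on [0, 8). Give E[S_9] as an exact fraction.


Outcome values over d=0..7: [0, 2, 0, 1, -3, 1, 1, -1]
Σy = 1, Σy² = 17, M = 8
μ = 1/8 = 1/8,  σ² = 17/8 − (1/8)² = 135/64
E[S_9] = -1 + 9·(1/8) = 1/8

1/8


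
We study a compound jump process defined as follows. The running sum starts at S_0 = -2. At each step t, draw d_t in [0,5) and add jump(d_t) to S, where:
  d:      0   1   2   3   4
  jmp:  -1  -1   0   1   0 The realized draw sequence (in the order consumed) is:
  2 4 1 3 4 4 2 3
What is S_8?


-1

t=0: S=-2, d=2, jump=0, S_1=-2
t=1: S=-2, d=4, jump=0, S_2=-2
t=2: S=-2, d=1, jump=-1, S_3=-3
t=3: S=-3, d=3, jump=1, S_4=-2
t=4: S=-2, d=4, jump=0, S_5=-2
t=5: S=-2, d=4, jump=0, S_6=-2
t=6: S=-2, d=2, jump=0, S_7=-2
t=7: S=-2, d=3, jump=1, S_8=-1


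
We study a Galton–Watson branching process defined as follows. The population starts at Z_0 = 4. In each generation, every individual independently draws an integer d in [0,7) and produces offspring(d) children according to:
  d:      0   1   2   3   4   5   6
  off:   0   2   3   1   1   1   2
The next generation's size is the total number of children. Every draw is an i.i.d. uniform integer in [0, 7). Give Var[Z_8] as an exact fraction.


Outcome values over d=0..6: [0, 2, 3, 1, 1, 1, 2]
Σy = 10, Σy² = 20, M = 7
μ = 10/7 = 10/7,  σ² = 20/7 − (10/7)² = 40/49
V_0 = 0, E_0 = 4
V_1 = 40/49·E_0 + (10/7)²·V_0 = 160/49;  E_1 = 40/7
V_2 = 40/49·E_1 + (10/7)²·V_1 = 27200/2401;  E_2 = 400/49
V_3 = 40/49·E_2 + (10/7)²·V_2 = 3504000/117649;  E_3 = 4000/343
V_4 = 40/49·E_3 + (10/7)²·V_3 = 405280000/5764801;  E_4 = 40000/2401
V_5 = 40/49·E_4 + (10/7)²·V_4 = 44369600000/282475249;  E_5 = 400000/16807
V_6 = 40/49·E_5 + (10/7)²·V_5 = 4705872000000/13841287201;  E_6 = 4000000/117649
V_7 = 40/49·E_6 + (10/7)²·V_6 = 489411040000000/678223072849;  E_7 = 40000000/823543
V_8 = 40/49·E_7 + (10/7)²·V_7 = 50258772800000000/33232930569601;  E_8 = 400000000/5764801

50258772800000000/33232930569601


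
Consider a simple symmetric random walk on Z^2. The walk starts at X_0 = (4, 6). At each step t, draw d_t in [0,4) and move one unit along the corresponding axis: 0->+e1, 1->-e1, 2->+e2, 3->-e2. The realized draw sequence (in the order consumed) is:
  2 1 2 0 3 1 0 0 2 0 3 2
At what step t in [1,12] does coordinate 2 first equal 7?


t=0: X=(4, 6), d=2 → +e2, X_1=(4, 7)
t=1: X=(4, 7), d=1 → -e1, X_2=(3, 7)
t=2: X=(3, 7), d=2 → +e2, X_3=(3, 8)
t=3: X=(3, 8), d=0 → +e1, X_4=(4, 8)
t=4: X=(4, 8), d=3 → -e2, X_5=(4, 7)
t=5: X=(4, 7), d=1 → -e1, X_6=(3, 7)
t=6: X=(3, 7), d=0 → +e1, X_7=(4, 7)
t=7: X=(4, 7), d=0 → +e1, X_8=(5, 7)
t=8: X=(5, 7), d=2 → +e2, X_9=(5, 8)
t=9: X=(5, 8), d=0 → +e1, X_10=(6, 8)
t=10: X=(6, 8), d=3 → -e2, X_11=(6, 7)
t=11: X=(6, 7), d=2 → +e2, X_12=(6, 8)

1


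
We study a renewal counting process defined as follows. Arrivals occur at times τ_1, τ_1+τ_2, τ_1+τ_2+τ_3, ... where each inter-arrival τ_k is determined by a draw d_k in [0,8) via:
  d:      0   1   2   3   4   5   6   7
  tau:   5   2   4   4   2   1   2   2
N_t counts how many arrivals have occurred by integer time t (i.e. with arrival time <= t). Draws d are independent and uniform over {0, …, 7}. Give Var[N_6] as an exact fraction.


41722210287/68719476736

Inter-arrival values over d=0..7: [5, 2, 4, 4, 2, 1, 2, 2]
Each d has probability 1/8, so the pmf of τ is: f(1) = 1/8, f(2) = 1/2, f(4) = 1/4, f(5) = 1/8
Let p_n(j) = P(N_n = j), with p_0 = [1]. Condition on τ_1: p_n(0) = P(τ > n), and for j >= 1, p_n(j) = Σ_{k<=n} f(k)·p_{n−k}(j−1)
p_1 = [7/8, 1/8]  (j = 0..1)
p_2 = [3/8, 39/64, 1/64]  (j = 0..2)
p_3 = [3/8, 31/64, 71/512, 1/512]  (j = 0..3)
p_4 = [1/8, 31/64, 187/512, 103/4096, 1/4096]  (j = 0..4)
p_5 = [0, 35/64, 171/512, 471/4096, 135/32768, 1/32768]  (j = 0..5)
p_6 = [0, 17/64, 245/512, 935/4096, 883/32768, 167/262144, 1/262144]  (j = 0..6)
E[N_6] = Σ j·p_6(j) = 529129/262144;  E[N_6²] = Σ j²·p_6(j) = 1227187/262144
Var[N_6] = 1227187/262144 − (529129/262144)² = 41722210287/68719476736


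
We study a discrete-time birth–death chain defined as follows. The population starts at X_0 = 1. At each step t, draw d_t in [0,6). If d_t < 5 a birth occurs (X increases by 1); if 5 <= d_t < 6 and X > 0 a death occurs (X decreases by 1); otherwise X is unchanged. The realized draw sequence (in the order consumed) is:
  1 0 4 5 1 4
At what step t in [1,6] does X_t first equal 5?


t=0: X=1, d=1 → birth, X_1=2
t=1: X=2, d=0 → birth, X_2=3
t=2: X=3, d=4 → birth, X_3=4
t=3: X=4, d=5 → death, X_4=3
t=4: X=3, d=1 → birth, X_5=4
t=5: X=4, d=4 → birth, X_6=5

6


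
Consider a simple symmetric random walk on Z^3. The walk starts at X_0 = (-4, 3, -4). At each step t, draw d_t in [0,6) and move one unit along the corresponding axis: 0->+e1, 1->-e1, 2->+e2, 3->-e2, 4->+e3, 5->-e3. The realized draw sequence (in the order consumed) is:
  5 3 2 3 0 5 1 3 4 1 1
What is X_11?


t=0: X=(-4, 3, -4), d=5 → -e3, X_1=(-4, 3, -5)
t=1: X=(-4, 3, -5), d=3 → -e2, X_2=(-4, 2, -5)
t=2: X=(-4, 2, -5), d=2 → +e2, X_3=(-4, 3, -5)
t=3: X=(-4, 3, -5), d=3 → -e2, X_4=(-4, 2, -5)
t=4: X=(-4, 2, -5), d=0 → +e1, X_5=(-3, 2, -5)
t=5: X=(-3, 2, -5), d=5 → -e3, X_6=(-3, 2, -6)
t=6: X=(-3, 2, -6), d=1 → -e1, X_7=(-4, 2, -6)
t=7: X=(-4, 2, -6), d=3 → -e2, X_8=(-4, 1, -6)
t=8: X=(-4, 1, -6), d=4 → +e3, X_9=(-4, 1, -5)
t=9: X=(-4, 1, -5), d=1 → -e1, X_10=(-5, 1, -5)
t=10: X=(-5, 1, -5), d=1 → -e1, X_11=(-6, 1, -5)

(-6, 1, -5)


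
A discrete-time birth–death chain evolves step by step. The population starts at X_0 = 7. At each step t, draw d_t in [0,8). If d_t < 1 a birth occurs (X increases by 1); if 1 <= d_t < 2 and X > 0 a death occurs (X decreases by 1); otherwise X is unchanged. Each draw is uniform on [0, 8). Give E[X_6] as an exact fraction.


X can drop by at most 1 per step and X_0 = 7 > T = 6, so X_t >= 7 − t >= 1 > 0 for every t <= 6: the floor at 0 (the 'and X > 0' condition) never binds. Hence X_6 = X_0 + Σ_{t<6} Y_t with i.i.d. increments Y_t = y(d_t) ∈ {+1, −1, 0}.
Outcome values over d=0..7: [1, -1, 0, 0, 0, 0, 0, 0]
Σy = 0, Σy² = 2, M = 8
μ = 0/8 = 0,  σ² = 2/8 − (0)² = 1/4
E[X_6] = 7 + 6·(0) = 7

7


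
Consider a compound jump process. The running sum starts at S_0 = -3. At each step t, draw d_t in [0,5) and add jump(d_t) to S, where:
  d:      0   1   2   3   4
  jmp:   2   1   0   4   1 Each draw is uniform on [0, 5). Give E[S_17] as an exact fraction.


121/5

Outcome values over d=0..4: [2, 1, 0, 4, 1]
Σy = 8, Σy² = 22, M = 5
μ = 8/5 = 8/5,  σ² = 22/5 − (8/5)² = 46/25
E[S_17] = -3 + 17·(8/5) = 121/5


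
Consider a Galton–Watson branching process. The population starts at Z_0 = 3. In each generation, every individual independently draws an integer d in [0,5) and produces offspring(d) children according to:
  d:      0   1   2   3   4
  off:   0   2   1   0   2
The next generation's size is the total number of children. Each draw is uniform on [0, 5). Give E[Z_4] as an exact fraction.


Outcome values over d=0..4: [0, 2, 1, 0, 2]
Σy = 5, Σy² = 9, M = 5
μ = 5/5 = 1,  σ² = 9/5 − (1)² = 4/5
E[Z_0] = 3
E[Z_1] = 1·E[Z_0] = 3
E[Z_2] = 1·E[Z_1] = 3
E[Z_3] = 1·E[Z_2] = 3
E[Z_4] = 1·E[Z_3] = 3

3


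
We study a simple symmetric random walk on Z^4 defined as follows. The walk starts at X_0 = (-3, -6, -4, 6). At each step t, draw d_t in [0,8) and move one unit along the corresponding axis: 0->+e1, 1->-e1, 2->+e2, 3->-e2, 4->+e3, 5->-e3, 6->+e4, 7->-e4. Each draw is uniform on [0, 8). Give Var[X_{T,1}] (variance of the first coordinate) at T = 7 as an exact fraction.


7/4

Outcome values over d=0..7: [1, -1, 0, 0, 0, 0, 0, 0]
Σy = 0, Σy² = 2, M = 8
μ = 0/8 = 0,  σ² = 2/8 − (0)² = 1/4
Independent increments: Var[X_7] = 7·σ² = 7·(1/4) = 7/4


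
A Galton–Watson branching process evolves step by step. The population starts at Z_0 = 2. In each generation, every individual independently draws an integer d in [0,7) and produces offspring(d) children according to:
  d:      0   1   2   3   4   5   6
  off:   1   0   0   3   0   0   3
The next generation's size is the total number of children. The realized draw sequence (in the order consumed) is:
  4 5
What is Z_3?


gen 0: Z_0=2, draws=[4, 5], offspring=[0, 0], Z_1=0
gen 1: Z_1=0, draws=[], offspring=[], Z_2=0
gen 2: Z_2=0, draws=[], offspring=[], Z_3=0

0


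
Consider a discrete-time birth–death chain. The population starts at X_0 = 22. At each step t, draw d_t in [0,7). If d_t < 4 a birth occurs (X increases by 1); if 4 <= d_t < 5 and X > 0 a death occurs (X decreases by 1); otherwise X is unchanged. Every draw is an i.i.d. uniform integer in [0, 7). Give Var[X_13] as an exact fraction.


338/49

X can drop by at most 1 per step and X_0 = 22 > T = 13, so X_t >= 22 − t >= 9 > 0 for every t <= 13: the floor at 0 (the 'and X > 0' condition) never binds. Hence X_13 = X_0 + Σ_{t<13} Y_t with i.i.d. increments Y_t = y(d_t) ∈ {+1, −1, 0}.
Outcome values over d=0..6: [1, 1, 1, 1, -1, 0, 0]
Σy = 3, Σy² = 5, M = 7
μ = 3/7 = 3/7,  σ² = 5/7 − (3/7)² = 26/49
Independent increments: Var[X_13] = 13·σ² = 13·(26/49) = 338/49


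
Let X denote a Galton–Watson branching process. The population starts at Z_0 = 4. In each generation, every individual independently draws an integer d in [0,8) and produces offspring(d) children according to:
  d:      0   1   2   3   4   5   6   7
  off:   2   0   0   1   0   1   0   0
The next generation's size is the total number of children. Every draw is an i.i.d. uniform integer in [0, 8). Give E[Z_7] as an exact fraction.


1/32

Outcome values over d=0..7: [2, 0, 0, 1, 0, 1, 0, 0]
Σy = 4, Σy² = 6, M = 8
μ = 4/8 = 1/2,  σ² = 6/8 − (1/2)² = 1/2
E[Z_0] = 4
E[Z_1] = 1/2·E[Z_0] = 2
E[Z_2] = 1/2·E[Z_1] = 1
E[Z_3] = 1/2·E[Z_2] = 1/2
E[Z_4] = 1/2·E[Z_3] = 1/4
E[Z_5] = 1/2·E[Z_4] = 1/8
E[Z_6] = 1/2·E[Z_5] = 1/16
E[Z_7] = 1/2·E[Z_6] = 1/32
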